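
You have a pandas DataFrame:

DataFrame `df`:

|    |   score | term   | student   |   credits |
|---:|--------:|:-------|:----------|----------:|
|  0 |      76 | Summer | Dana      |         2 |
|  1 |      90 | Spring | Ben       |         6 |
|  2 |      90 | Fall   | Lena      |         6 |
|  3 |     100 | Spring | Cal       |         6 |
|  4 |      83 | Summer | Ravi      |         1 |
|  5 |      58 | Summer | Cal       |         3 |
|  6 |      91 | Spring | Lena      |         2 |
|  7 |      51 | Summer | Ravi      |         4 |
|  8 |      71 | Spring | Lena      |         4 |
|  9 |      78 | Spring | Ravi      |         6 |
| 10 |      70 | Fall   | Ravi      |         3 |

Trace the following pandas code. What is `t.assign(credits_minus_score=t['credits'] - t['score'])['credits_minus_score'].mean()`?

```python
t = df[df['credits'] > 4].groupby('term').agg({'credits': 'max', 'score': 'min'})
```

filter rows where credits > 4:
   score    term student  credits
1     90  Spring     Ben        6
2     90    Fall    Lena        6
3    100  Spring     Cal        6
9     78  Spring    Ravi        6
group by term: max(credits), min(score):
        credits  score
term                  
Fall          6     90
Spring        6     78
add column credits_minus_score = t['credits'] - t['score']:
        credits  score  credits_minus_score
term                                       
Fall          6     90                  -84
Spring        6     78                  -72

-78.0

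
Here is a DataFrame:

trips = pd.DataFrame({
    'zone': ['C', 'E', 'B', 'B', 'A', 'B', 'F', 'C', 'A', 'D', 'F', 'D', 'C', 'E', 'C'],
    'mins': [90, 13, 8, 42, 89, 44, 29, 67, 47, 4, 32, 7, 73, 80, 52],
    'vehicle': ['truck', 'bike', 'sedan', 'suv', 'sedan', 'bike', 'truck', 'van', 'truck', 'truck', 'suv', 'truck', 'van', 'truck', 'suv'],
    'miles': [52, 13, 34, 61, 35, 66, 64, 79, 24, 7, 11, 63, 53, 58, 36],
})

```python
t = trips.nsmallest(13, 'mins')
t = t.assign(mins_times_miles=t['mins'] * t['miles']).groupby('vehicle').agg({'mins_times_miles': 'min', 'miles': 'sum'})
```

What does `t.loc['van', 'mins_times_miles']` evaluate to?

3869

take 13 rows with smallest mins:
   zone  mins vehicle  miles
9     D     4   truck      7
11    D     7   truck     63
2     B     8   sedan     34
1     E    13    bike     13
6     F    29   truck     64
10    F    32     suv     11
3     B    42     suv     61
5     B    44    bike     66
8     A    47   truck     24
14    C    52     suv     36
7     C    67     van     79
12    C    73     van     53
13    E    80   truck     58
add column mins_times_miles = t['mins'] * t['miles']:
   zone  mins vehicle  miles  mins_times_miles
9     D     4   truck      7                28
11    D     7   truck     63               441
2     B     8   sedan     34               272
1     E    13    bike     13               169
6     F    29   truck     64              1856
10    F    32     suv     11               352
3     B    42     suv     61              2562
5     B    44    bike     66              2904
8     A    47   truck     24              1128
14    C    52     suv     36              1872
7     C    67     van     79              5293
12    C    73     van     53              3869
13    E    80   truck     58              4640
group by vehicle: min(mins_times_miles), sum(miles):
         mins_times_miles  miles
vehicle                         
bike                  169     79
sedan                 272     34
suv                   352    108
truck                  28    216
van                  3869    132
The value at row 'van', column 'mins_times_miles' is 3869.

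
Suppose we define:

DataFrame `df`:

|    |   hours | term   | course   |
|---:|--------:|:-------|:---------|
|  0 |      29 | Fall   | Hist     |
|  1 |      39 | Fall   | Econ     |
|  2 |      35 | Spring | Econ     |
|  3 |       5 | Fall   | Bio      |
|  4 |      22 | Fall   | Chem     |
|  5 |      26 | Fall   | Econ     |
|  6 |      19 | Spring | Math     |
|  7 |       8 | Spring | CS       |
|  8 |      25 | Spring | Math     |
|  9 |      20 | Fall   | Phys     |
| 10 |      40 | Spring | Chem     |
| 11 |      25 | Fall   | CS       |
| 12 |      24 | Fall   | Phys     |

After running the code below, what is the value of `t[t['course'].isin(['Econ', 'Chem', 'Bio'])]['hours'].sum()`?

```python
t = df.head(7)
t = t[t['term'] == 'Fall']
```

take first 7 rows:
   hours    term course
0     29    Fall   Hist
1     39    Fall   Econ
2     35  Spring   Econ
3      5    Fall    Bio
4     22    Fall   Chem
5     26    Fall   Econ
6     19  Spring   Math
filter rows where term == 'Fall':
   hours  term course
0     29  Fall   Hist
1     39  Fall   Econ
3      5  Fall    Bio
4     22  Fall   Chem
5     26  Fall   Econ
filter rows where course in ['Econ', 'Chem', 'Bio']:
   hours  term course
1     39  Fall   Econ
3      5  Fall    Bio
4     22  Fall   Chem
5     26  Fall   Econ

92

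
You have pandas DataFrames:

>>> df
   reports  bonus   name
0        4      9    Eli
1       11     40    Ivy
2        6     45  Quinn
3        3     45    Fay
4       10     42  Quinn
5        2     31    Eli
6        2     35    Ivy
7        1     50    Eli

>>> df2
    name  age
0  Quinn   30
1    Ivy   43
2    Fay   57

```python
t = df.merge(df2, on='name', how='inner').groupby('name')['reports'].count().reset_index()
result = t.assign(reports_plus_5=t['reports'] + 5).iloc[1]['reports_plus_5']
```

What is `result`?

7

merge on 'name' (how='inner') → 5 rows:
   reports  bonus   name  age
0       11     40    Ivy   43
1        6     45  Quinn   30
2        3     45    Fay   57
3       10     42  Quinn   30
4        2     35    Ivy   43
group by name, count of reports:
name
Fay      1
Ivy      2
Quinn    2
Name: reports, dtype: int64
reset_index():
    name  reports
0    Fay        1
1    Ivy        2
2  Quinn        2
add column reports_plus_5 = t['reports'] + 5:
    name  reports  reports_plus_5
0    Fay        1               6
1    Ivy        2               7
2  Quinn        2               7
The value at position 1, column 'reports_plus_5' is 7.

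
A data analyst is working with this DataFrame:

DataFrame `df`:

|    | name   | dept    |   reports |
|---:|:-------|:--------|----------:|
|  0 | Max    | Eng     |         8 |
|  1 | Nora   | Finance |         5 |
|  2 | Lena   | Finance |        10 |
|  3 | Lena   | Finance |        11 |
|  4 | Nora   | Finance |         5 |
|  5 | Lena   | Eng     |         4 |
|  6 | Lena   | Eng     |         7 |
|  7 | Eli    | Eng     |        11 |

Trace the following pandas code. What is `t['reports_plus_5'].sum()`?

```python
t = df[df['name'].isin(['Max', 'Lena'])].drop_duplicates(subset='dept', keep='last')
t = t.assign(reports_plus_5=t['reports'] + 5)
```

filter rows where name in ['Max', 'Lena']:
   name     dept  reports
0   Max      Eng        8
2  Lena  Finance       10
3  Lena  Finance       11
5  Lena      Eng        4
6  Lena      Eng        7
drop duplicate dept (keep=last):
   name     dept  reports
3  Lena  Finance       11
6  Lena      Eng        7
add column reports_plus_5 = t['reports'] + 5:
   name     dept  reports  reports_plus_5
3  Lena  Finance       11              16
6  Lena      Eng        7              12

28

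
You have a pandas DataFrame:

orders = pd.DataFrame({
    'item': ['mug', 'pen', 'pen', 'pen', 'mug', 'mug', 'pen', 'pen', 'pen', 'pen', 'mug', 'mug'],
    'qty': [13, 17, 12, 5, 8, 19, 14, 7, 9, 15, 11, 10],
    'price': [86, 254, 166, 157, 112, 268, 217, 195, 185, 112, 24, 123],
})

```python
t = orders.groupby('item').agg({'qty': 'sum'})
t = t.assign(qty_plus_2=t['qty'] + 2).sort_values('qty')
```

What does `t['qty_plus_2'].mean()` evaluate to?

group by item, sum of qty:
      qty
item     
mug    61
pen    79
add column qty_plus_2 = t['qty'] + 2:
      qty  qty_plus_2
item                 
mug    61          63
pen    79          81
sort by qty:
      qty  qty_plus_2
item                 
mug    61          63
pen    79          81

72.0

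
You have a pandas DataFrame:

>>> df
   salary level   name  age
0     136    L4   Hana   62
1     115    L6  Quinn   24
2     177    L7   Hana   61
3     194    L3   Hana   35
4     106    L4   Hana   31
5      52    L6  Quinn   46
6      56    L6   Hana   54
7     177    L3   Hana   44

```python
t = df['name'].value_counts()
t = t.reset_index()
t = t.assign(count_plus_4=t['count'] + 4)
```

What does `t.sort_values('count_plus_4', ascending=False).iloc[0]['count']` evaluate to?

6

value_counts of name:
name
Hana     6
Quinn    2
Name: count, dtype: int64
reset_index():
    name  count
0   Hana      6
1  Quinn      2
add column count_plus_4 = t['count'] + 4:
    name  count  count_plus_4
0   Hana      6            10
1  Quinn      2             6
sort by count_plus_4 descending:
    name  count  count_plus_4
0   Hana      6            10
1  Quinn      2             6
Reading off the value at position 0, column 'count', we get 6.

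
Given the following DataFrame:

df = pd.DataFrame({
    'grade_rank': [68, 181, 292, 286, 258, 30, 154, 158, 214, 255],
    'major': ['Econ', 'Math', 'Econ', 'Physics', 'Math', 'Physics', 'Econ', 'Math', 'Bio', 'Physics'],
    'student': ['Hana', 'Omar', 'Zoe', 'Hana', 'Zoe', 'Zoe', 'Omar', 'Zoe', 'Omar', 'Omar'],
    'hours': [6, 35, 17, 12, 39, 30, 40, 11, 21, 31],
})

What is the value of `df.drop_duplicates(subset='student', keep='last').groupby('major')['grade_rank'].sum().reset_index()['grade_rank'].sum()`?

drop duplicate student (keep=last):
   grade_rank    major student  hours
3         286  Physics    Hana     12
7         158     Math     Zoe     11
9         255  Physics    Omar     31
group by major, sum of grade_rank:
major
Math       158
Physics    541
Name: grade_rank, dtype: int64
reset_index():
     major  grade_rank
0     Math         158
1  Physics         541
sum of column 'grade_rank' → 699

699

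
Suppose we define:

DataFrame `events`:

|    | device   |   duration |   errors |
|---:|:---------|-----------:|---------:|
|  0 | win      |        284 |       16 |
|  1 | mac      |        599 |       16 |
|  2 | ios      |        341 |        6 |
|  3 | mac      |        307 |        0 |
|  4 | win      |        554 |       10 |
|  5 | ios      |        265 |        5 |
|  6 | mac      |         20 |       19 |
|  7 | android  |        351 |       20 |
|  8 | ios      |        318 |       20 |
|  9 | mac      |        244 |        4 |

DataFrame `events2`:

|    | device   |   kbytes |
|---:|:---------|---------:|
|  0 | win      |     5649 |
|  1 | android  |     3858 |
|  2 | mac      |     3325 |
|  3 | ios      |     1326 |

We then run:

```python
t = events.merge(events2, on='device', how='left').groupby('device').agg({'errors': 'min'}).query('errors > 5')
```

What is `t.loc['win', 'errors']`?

merge on 'device' (how='left') → 10 rows:
    device  duration  errors  kbytes
0      win       284      16    5649
1      mac       599      16    3325
2      ios       341       6    1326
3      mac       307       0    3325
4      win       554      10    5649
5      ios       265       5    1326
6      mac        20      19    3325
7  android       351      20    3858
8      ios       318      20    1326
9      mac       244       4    3325
group by device, min of errors:
         errors
device         
android      20
ios           5
mac           0
win          10
filter rows where errors > 5:
         errors
device         
android      20
win          10

10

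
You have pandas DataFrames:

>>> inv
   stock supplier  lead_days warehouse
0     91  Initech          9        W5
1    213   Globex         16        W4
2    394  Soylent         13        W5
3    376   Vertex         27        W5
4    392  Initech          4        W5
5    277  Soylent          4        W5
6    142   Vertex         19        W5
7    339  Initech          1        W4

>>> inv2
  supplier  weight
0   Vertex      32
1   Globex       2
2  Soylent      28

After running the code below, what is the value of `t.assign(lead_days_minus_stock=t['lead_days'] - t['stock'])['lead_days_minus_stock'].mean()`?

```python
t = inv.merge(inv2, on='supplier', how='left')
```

merge on 'supplier' (how='left') → 8 rows:
   stock supplier  lead_days warehouse  weight
0     91  Initech          9        W5     NaN
1    213   Globex         16        W4     2.0
2    394  Soylent         13        W5    28.0
3    376   Vertex         27        W5    32.0
4    392  Initech          4        W5     NaN
5    277  Soylent          4        W5    28.0
6    142   Vertex         19        W5    32.0
7    339  Initech          1        W4     NaN
add column lead_days_minus_stock = t['lead_days'] - t['stock']:
   stock supplier  lead_days warehouse  weight  lead_days_minus_stock
0     91  Initech          9        W5     NaN                    -82
1    213   Globex         16        W4     2.0                   -197
2    394  Soylent         13        W5    28.0                   -381
3    376   Vertex         27        W5    32.0                   -349
4    392  Initech          4        W5     NaN                   -388
5    277  Soylent          4        W5    28.0                   -273
6    142   Vertex         19        W5    32.0                   -123
7    339  Initech          1        W4     NaN                   -338
Then the mean of column 'lead_days_minus_stock': -266.375

-266.375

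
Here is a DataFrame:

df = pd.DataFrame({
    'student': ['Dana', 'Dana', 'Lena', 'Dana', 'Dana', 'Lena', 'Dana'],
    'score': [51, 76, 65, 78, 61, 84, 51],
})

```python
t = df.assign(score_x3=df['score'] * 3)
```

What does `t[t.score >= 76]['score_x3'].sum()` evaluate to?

add column score_x3 = df['score'] * 3:
  student  score  score_x3
0    Dana     51       153
1    Dana     76       228
2    Lena     65       195
3    Dana     78       234
4    Dana     61       183
5    Lena     84       252
6    Dana     51       153
filter rows where score >= 76:
  student  score  score_x3
1    Dana     76       228
3    Dana     78       234
5    Lena     84       252

714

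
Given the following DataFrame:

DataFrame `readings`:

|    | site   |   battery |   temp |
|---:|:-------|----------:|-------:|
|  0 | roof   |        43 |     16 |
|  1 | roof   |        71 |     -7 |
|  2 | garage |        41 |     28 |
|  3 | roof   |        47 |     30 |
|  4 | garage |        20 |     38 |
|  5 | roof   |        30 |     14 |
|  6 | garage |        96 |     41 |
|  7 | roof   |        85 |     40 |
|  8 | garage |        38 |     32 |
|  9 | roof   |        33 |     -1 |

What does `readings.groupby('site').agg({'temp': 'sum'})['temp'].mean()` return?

group by site, sum of temp:
        temp
site        
garage   139
roof      92
Then the mean of column 'temp': 115.5

115.5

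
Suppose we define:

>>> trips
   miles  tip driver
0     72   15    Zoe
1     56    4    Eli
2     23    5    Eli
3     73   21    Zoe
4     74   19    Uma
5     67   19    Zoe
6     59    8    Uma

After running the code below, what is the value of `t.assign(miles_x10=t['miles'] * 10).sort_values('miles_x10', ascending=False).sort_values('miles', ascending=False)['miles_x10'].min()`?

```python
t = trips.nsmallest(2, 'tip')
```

230

take 2 rows with smallest tip:
   miles  tip driver
1     56    4    Eli
2     23    5    Eli
add column miles_x10 = t['miles'] * 10:
   miles  tip driver  miles_x10
1     56    4    Eli        560
2     23    5    Eli        230
sort by miles_x10 descending:
   miles  tip driver  miles_x10
1     56    4    Eli        560
2     23    5    Eli        230
sort by miles descending:
   miles  tip driver  miles_x10
1     56    4    Eli        560
2     23    5    Eli        230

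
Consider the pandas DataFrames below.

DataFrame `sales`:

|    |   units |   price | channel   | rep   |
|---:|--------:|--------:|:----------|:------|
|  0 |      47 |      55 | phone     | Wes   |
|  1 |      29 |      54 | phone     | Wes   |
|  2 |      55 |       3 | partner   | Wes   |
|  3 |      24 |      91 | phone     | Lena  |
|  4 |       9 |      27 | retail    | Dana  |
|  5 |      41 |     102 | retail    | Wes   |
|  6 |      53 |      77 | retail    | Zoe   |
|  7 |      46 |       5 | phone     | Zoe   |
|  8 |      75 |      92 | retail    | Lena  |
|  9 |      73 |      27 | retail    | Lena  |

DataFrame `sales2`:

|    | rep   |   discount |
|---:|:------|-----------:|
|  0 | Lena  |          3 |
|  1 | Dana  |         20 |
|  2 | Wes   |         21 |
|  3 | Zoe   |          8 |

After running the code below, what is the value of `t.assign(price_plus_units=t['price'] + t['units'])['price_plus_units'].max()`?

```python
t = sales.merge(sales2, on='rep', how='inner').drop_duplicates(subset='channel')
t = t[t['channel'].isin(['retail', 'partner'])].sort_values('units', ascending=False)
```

58

merge on 'rep' (how='inner') → 10 rows:
   units  price  channel   rep  discount
0     47     55    phone   Wes        21
1     29     54    phone   Wes        21
2     55      3  partner   Wes        21
3     24     91    phone  Lena         3
4      9     27   retail  Dana        20
5     41    102   retail   Wes        21
6     53     77   retail   Zoe         8
7     46      5    phone   Zoe         8
8     75     92   retail  Lena         3
9     73     27   retail  Lena         3
drop duplicate channel (keep=first):
   units  price  channel   rep  discount
0     47     55    phone   Wes        21
2     55      3  partner   Wes        21
4      9     27   retail  Dana        20
filter rows where channel in ['retail', 'partner']:
   units  price  channel   rep  discount
2     55      3  partner   Wes        21
4      9     27   retail  Dana        20
sort by units descending:
   units  price  channel   rep  discount
2     55      3  partner   Wes        21
4      9     27   retail  Dana        20
add column price_plus_units = t['price'] + t['units']:
   units  price  channel   rep  discount  price_plus_units
2     55      3  partner   Wes        21                58
4      9     27   retail  Dana        20                36
Taking the max of column 'price_plus_units' gives 58.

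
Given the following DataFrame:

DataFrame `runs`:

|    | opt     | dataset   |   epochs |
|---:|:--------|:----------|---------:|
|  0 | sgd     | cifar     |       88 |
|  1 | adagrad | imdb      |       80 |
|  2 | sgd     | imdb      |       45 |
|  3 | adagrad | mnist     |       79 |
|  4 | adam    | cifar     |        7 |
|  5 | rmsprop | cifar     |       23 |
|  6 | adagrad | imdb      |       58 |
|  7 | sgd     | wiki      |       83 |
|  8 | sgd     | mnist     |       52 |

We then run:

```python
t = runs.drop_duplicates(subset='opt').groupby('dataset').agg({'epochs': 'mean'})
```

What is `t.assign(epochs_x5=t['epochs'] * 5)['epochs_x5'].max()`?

drop duplicate opt (keep=first):
       opt dataset  epochs
0      sgd   cifar      88
1  adagrad    imdb      80
4     adam   cifar       7
5  rmsprop   cifar      23
group by dataset, mean of epochs:
            epochs
dataset           
cifar    39.333333
imdb     80.000000
add column epochs_x5 = t['epochs'] * 5:
            epochs   epochs_x5
dataset                       
cifar    39.333333  196.666667
imdb     80.000000  400.000000

400.0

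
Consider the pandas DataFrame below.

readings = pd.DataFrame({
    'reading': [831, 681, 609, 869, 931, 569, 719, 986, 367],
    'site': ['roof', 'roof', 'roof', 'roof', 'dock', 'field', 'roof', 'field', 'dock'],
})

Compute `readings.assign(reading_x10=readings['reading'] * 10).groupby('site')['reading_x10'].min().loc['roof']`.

add column reading_x10 = readings['reading'] * 10:
   reading   site  reading_x10
0      831   roof         8310
1      681   roof         6810
2      609   roof         6090
3      869   roof         8690
4      931   dock         9310
5      569  field         5690
6      719   roof         7190
7      986  field         9860
8      367   dock         3670
group by site, min of reading_x10:
site
dock     3670
field    5690
roof     6090
Name: reading_x10, dtype: int64

6090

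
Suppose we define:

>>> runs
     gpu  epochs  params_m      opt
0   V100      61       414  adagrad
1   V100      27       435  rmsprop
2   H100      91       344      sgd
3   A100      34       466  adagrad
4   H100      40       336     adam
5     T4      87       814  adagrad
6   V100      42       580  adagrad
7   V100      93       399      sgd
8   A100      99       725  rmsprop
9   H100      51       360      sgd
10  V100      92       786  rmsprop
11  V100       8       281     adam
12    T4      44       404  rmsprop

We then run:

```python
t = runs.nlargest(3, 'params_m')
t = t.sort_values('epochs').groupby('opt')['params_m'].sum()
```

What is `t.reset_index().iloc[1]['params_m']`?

take 3 rows with largest params_m:
     gpu  epochs  params_m      opt
5     T4      87       814  adagrad
10  V100      92       786  rmsprop
8   A100      99       725  rmsprop
sort by epochs:
     gpu  epochs  params_m      opt
5     T4      87       814  adagrad
10  V100      92       786  rmsprop
8   A100      99       725  rmsprop
group by opt, sum of params_m:
opt
adagrad     814
rmsprop    1511
Name: params_m, dtype: int64
reset_index():
       opt  params_m
0  adagrad       814
1  rmsprop      1511
So iloc[1]['params_m'] = 1511.

1511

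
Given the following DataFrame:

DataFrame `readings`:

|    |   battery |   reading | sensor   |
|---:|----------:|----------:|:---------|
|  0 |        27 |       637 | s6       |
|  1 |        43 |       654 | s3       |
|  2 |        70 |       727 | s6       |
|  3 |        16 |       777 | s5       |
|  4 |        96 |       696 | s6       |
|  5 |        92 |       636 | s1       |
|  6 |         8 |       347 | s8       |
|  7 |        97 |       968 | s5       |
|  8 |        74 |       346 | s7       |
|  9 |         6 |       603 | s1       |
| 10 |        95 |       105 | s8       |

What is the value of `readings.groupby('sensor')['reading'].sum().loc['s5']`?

group by sensor, sum of reading:
sensor
s1    1239
s3     654
s5    1745
s6    2060
s7     346
s8     452
Name: reading, dtype: int64
The value at index 's5' is 1745.

1745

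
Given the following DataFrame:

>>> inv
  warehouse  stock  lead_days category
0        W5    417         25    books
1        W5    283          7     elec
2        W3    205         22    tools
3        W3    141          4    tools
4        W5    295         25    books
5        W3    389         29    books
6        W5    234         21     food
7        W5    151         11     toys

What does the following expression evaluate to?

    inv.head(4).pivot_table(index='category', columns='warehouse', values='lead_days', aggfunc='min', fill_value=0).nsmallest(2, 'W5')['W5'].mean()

take first 4 rows:
  warehouse  stock  lead_days category
0        W5    417         25    books
1        W5    283          7     elec
2        W3    205         22    tools
3        W3    141          4    tools
pivot: rows=category, cols=warehouse, min(lead_days):
warehouse  W3  W5
category         
books       0  25
elec        0   7
tools       4   0
take 2 rows with smallest W5:
warehouse  W3  W5
category         
tools       4   0
elec        0   7
Taking the mean of column 'W5' gives 3.5.

3.5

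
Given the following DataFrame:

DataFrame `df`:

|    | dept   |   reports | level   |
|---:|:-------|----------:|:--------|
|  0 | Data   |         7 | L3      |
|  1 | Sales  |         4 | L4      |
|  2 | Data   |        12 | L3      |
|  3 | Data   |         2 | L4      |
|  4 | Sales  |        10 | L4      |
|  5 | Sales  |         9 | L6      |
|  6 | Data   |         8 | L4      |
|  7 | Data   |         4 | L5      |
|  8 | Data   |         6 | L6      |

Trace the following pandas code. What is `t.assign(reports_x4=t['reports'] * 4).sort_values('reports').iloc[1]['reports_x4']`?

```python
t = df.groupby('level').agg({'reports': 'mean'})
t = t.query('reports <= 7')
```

group by level, mean of reports:
       reports
level         
L3         9.5
L4         6.0
L5         4.0
L6         7.5
filter rows where reports <= 7:
       reports
level         
L4         6.0
L5         4.0
add column reports_x4 = t['reports'] * 4:
       reports  reports_x4
level                     
L4         6.0        24.0
L5         4.0        16.0
sort by reports:
       reports  reports_x4
level                     
L5         4.0        16.0
L4         6.0        24.0
Then the value at position 1, column 'reports_x4': 24.0

24.0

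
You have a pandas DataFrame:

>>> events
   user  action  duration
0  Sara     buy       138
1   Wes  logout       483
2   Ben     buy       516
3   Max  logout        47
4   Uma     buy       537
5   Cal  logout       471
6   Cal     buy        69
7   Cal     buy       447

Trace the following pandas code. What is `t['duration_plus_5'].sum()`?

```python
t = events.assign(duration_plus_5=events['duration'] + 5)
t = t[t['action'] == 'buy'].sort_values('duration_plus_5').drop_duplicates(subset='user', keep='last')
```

add column duration_plus_5 = events['duration'] + 5:
   user  action  duration  duration_plus_5
0  Sara     buy       138              143
1   Wes  logout       483              488
2   Ben     buy       516              521
3   Max  logout        47               52
4   Uma     buy       537              542
5   Cal  logout       471              476
6   Cal     buy        69               74
7   Cal     buy       447              452
filter rows where action == 'buy':
   user action  duration  duration_plus_5
0  Sara    buy       138              143
2   Ben    buy       516              521
4   Uma    buy       537              542
6   Cal    buy        69               74
7   Cal    buy       447              452
sort by duration_plus_5:
   user action  duration  duration_plus_5
6   Cal    buy        69               74
0  Sara    buy       138              143
7   Cal    buy       447              452
2   Ben    buy       516              521
4   Uma    buy       537              542
drop duplicate user (keep=last):
   user action  duration  duration_plus_5
0  Sara    buy       138              143
7   Cal    buy       447              452
2   Ben    buy       516              521
4   Uma    buy       537              542
So sum() = 1658.

1658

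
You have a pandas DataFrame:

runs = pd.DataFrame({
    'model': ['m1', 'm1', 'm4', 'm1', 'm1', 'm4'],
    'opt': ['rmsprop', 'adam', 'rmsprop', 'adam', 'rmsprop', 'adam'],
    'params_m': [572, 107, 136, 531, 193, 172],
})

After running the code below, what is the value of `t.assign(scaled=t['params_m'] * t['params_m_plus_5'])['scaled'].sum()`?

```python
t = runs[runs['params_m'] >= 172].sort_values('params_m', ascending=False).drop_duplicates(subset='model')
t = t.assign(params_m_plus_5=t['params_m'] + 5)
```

360488

filter rows where params_m >= 172:
  model      opt  params_m
0    m1  rmsprop       572
3    m1     adam       531
4    m1  rmsprop       193
5    m4     adam       172
sort by params_m descending:
  model      opt  params_m
0    m1  rmsprop       572
3    m1     adam       531
4    m1  rmsprop       193
5    m4     adam       172
drop duplicate model (keep=first):
  model      opt  params_m
0    m1  rmsprop       572
5    m4     adam       172
add column params_m_plus_5 = t['params_m'] + 5:
  model      opt  params_m  params_m_plus_5
0    m1  rmsprop       572              577
5    m4     adam       172              177
add column scaled = t['params_m'] * t['params_m_plus_5']:
  model      opt  params_m  params_m_plus_5  scaled
0    m1  rmsprop       572              577  330044
5    m4     adam       172              177   30444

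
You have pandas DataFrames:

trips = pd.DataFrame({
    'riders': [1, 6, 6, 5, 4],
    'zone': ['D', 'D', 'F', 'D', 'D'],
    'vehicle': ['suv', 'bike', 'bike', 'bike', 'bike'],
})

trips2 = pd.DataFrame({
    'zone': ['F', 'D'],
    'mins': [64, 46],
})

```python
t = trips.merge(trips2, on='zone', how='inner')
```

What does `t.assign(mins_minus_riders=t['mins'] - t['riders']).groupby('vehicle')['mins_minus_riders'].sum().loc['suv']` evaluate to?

45

merge on 'zone' (how='inner') → 5 rows:
   riders zone vehicle  mins
0       1    D     suv    46
1       6    D    bike    46
2       6    F    bike    64
3       5    D    bike    46
4       4    D    bike    46
add column mins_minus_riders = t['mins'] - t['riders']:
   riders zone vehicle  mins  mins_minus_riders
0       1    D     suv    46                 45
1       6    D    bike    46                 40
2       6    F    bike    64                 58
3       5    D    bike    46                 41
4       4    D    bike    46                 42
group by vehicle, sum of mins_minus_riders:
vehicle
bike    181
suv      45
Name: mins_minus_riders, dtype: int64
value at index 'suv' → 45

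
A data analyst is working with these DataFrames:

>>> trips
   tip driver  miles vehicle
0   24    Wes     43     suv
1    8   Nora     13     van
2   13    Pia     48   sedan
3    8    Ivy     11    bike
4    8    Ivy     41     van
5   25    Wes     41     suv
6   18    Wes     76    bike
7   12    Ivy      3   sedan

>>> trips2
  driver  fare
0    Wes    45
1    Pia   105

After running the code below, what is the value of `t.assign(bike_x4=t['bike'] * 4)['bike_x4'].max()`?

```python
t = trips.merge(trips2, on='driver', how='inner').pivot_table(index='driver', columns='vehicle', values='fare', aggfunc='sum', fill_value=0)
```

180

merge on 'driver' (how='inner') → 4 rows:
   tip driver  miles vehicle  fare
0   24    Wes     43     suv    45
1   13    Pia     48   sedan   105
2   25    Wes     41     suv    45
3   18    Wes     76    bike    45
pivot: rows=driver, cols=vehicle, sum(fare):
vehicle  bike  sedan  suv
driver                   
Pia         0    105    0
Wes        45      0   90
add column bike_x4 = t['bike'] * 4:
vehicle  bike  sedan  suv  bike_x4
driver                            
Pia         0    105    0        0
Wes        45      0   90      180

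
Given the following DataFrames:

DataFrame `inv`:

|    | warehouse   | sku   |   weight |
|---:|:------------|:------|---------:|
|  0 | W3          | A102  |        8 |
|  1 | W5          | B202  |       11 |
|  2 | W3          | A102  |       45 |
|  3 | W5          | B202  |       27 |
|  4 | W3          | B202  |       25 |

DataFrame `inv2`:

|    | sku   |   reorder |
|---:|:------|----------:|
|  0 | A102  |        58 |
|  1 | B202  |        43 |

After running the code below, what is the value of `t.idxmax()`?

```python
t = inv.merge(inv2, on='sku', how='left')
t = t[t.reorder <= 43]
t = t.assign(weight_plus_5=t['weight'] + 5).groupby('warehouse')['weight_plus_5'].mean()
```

W3

merge on 'sku' (how='left') → 5 rows:
  warehouse   sku  weight  reorder
0        W3  A102       8       58
1        W5  B202      11       43
2        W3  A102      45       58
3        W5  B202      27       43
4        W3  B202      25       43
filter rows where reorder <= 43:
  warehouse   sku  weight  reorder
1        W5  B202      11       43
3        W5  B202      27       43
4        W3  B202      25       43
add column weight_plus_5 = t['weight'] + 5:
  warehouse   sku  weight  reorder  weight_plus_5
1        W5  B202      11       43             16
3        W5  B202      27       43             32
4        W3  B202      25       43             30
group by warehouse, mean of weight_plus_5:
warehouse
W3    30.0
W5    24.0
Name: weight_plus_5, dtype: float64
Reading off the label with the largest value, we get W3.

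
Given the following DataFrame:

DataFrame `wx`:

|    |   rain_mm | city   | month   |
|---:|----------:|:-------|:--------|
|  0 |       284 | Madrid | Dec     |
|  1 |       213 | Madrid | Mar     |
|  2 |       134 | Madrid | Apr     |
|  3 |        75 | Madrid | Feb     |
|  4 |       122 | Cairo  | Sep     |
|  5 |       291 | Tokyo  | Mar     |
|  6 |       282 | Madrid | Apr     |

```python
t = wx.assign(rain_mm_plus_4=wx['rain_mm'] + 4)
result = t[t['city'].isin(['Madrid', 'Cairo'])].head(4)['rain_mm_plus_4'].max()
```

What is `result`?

add column rain_mm_plus_4 = wx['rain_mm'] + 4:
   rain_mm    city month  rain_mm_plus_4
0      284  Madrid   Dec             288
1      213  Madrid   Mar             217
2      134  Madrid   Apr             138
3       75  Madrid   Feb              79
4      122   Cairo   Sep             126
5      291   Tokyo   Mar             295
6      282  Madrid   Apr             286
filter rows where city in ['Madrid', 'Cairo']:
   rain_mm    city month  rain_mm_plus_4
0      284  Madrid   Dec             288
1      213  Madrid   Mar             217
2      134  Madrid   Apr             138
3       75  Madrid   Feb              79
4      122   Cairo   Sep             126
6      282  Madrid   Apr             286
take first 4 rows:
   rain_mm    city month  rain_mm_plus_4
0      284  Madrid   Dec             288
1      213  Madrid   Mar             217
2      134  Madrid   Apr             138
3       75  Madrid   Feb              79
So max() = 288.

288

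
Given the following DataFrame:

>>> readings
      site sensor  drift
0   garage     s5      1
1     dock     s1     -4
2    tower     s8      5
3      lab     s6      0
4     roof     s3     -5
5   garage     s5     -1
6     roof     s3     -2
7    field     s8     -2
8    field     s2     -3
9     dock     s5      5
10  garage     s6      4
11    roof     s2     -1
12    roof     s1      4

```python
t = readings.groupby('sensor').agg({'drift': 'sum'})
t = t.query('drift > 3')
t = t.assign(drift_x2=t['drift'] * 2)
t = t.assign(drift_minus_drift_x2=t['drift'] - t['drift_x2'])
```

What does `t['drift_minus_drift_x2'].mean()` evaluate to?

-4.5

group by sensor, sum of drift:
        drift
sensor       
s1          0
s2         -4
s3         -7
s5          5
s6          4
s8          3
filter rows where drift > 3:
        drift
sensor       
s5          5
s6          4
add column drift_x2 = t['drift'] * 2:
        drift  drift_x2
sensor                 
s5          5        10
s6          4         8
add column drift_minus_drift_x2 = t['drift'] - t['drift_x2']:
        drift  drift_x2  drift_minus_drift_x2
sensor                                       
s5          5        10                    -5
s6          4         8                    -4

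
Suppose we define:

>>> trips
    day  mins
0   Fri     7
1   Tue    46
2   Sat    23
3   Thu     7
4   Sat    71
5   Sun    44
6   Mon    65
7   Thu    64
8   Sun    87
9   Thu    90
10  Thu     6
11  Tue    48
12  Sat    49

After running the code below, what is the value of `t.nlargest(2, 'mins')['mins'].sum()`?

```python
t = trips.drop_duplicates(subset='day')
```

111

drop duplicate day (keep=first):
   day  mins
0  Fri     7
1  Tue    46
2  Sat    23
3  Thu     7
5  Sun    44
6  Mon    65
take 2 rows with largest mins:
   day  mins
6  Mon    65
1  Tue    46
The sum of column 'mins' is 111.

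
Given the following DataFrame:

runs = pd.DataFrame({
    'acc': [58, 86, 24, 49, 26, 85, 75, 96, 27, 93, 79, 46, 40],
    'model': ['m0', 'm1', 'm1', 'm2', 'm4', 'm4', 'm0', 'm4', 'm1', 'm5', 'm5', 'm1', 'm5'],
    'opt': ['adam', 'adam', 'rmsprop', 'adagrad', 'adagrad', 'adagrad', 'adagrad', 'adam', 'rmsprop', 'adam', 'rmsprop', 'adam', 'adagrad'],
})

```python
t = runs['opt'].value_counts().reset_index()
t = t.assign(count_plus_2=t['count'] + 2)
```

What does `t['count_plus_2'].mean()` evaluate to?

value_counts of opt:
opt
adam       5
adagrad    5
rmsprop    3
Name: count, dtype: int64
reset_index():
       opt  count
0     adam      5
1  adagrad      5
2  rmsprop      3
add column count_plus_2 = t['count'] + 2:
       opt  count  count_plus_2
0     adam      5             7
1  adagrad      5             7
2  rmsprop      3             5

6.33333333333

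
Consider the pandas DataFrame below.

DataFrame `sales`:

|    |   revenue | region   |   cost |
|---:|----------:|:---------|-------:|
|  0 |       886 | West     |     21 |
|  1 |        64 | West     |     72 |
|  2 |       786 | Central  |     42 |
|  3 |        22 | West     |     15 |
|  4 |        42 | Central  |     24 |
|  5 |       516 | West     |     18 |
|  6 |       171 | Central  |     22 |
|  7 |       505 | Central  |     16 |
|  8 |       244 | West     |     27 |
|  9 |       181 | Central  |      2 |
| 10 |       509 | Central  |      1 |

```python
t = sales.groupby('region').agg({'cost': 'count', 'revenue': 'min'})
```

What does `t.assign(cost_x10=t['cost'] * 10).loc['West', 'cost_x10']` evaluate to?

50

group by region: count(cost), min(revenue):
         cost  revenue
region                
Central     6       42
West        5       22
add column cost_x10 = t['cost'] * 10:
         cost  revenue  cost_x10
region                          
Central     6       42        60
West        5       22        50
Hence 50.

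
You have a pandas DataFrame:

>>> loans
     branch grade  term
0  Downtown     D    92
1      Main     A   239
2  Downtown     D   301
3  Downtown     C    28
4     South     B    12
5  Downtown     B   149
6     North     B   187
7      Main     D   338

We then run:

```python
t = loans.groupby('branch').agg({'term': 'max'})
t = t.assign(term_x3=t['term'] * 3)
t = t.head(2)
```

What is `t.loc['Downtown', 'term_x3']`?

903

group by branch, max of term:
          term
branch        
Downtown   301
Main       338
North      187
South       12
add column term_x3 = t['term'] * 3:
          term  term_x3
branch                 
Downtown   301      903
Main       338     1014
North      187      561
South       12       36
take first 2 rows:
          term  term_x3
branch                 
Downtown   301      903
Main       338     1014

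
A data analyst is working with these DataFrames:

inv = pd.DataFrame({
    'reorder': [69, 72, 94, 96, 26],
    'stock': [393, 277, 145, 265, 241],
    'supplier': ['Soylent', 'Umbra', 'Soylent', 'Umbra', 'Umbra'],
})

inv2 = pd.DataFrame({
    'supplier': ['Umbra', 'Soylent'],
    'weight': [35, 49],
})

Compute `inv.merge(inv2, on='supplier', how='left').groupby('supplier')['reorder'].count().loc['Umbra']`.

3

merge on 'supplier' (how='left') → 5 rows:
   reorder  stock supplier  weight
0       69    393  Soylent      49
1       72    277    Umbra      35
2       94    145  Soylent      49
3       96    265    Umbra      35
4       26    241    Umbra      35
group by supplier, count of reorder:
supplier
Soylent    2
Umbra      3
Name: reorder, dtype: int64
Reading off the value at index 'Umbra', we get 3.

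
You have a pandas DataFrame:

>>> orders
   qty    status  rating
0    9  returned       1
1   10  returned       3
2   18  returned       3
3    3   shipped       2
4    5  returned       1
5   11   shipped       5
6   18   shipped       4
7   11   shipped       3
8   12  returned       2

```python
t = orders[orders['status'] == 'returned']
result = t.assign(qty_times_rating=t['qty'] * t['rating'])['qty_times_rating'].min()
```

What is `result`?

5

filter rows where status == 'returned':
   qty    status  rating
0    9  returned       1
1   10  returned       3
2   18  returned       3
4    5  returned       1
8   12  returned       2
add column qty_times_rating = t['qty'] * t['rating']:
   qty    status  rating  qty_times_rating
0    9  returned       1                 9
1   10  returned       3                30
2   18  returned       3                54
4    5  returned       1                 5
8   12  returned       2                24
min of column 'qty_times_rating' → 5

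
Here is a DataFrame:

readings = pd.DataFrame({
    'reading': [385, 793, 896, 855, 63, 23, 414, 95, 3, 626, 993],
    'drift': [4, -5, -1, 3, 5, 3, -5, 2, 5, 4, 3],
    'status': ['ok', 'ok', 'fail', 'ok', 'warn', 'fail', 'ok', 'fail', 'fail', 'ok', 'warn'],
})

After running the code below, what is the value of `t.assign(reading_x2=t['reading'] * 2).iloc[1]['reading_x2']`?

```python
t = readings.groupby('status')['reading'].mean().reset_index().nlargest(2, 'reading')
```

group by status, mean of reading:
status
fail    254.25
ok      614.60
warn    528.00
Name: reading, dtype: float64
reset_index():
  status  reading
0   fail   254.25
1     ok   614.60
2   warn   528.00
take 2 rows with largest reading:
  status  reading
1     ok    614.6
2   warn    528.0
add column reading_x2 = t['reading'] * 2:
  status  reading  reading_x2
1     ok    614.6      1229.2
2   warn    528.0      1056.0
The value at position 1, column 'reading_x2' is 1056.0.

1056.0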